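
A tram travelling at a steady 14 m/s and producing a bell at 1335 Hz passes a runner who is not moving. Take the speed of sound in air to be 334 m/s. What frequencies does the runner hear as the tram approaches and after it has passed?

1393 Hz approaching; 1281 Hz receding

Approaching: f₁ = f · v/(v − v_s) = 1335 × 334/320 ≈ 1393 Hz.
Receding: f₂ = f · v/(v + v_s) = 1335 × 334/348 ≈ 1281 Hz.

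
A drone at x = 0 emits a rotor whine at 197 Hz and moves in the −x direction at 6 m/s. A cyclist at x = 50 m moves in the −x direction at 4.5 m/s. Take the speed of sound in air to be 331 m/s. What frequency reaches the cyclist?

The observer lies on the +x side, so the source is heading away from the observer and the observer is heading toward the source.
With source receding and observer approaching, f' = f · (v + v_o)/(v + v_s).
f' = 197 × (331 + 4.5)/(331 + 6) = 197 × 335.5/337 ≈ 196 Hz.

196 Hz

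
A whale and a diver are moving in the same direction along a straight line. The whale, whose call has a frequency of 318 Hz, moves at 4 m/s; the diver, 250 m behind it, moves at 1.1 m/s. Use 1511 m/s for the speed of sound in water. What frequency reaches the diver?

317 Hz

The diver is behind, so the whale is moving away from it while the diver is moving toward the whale.
Both move, so f' = f · (v + v_o)/(v + v_s).
f' = 318 × (1511 + 1.1)/(1511 + 4) = 318 × 1512.1/1515 ≈ 317 Hz.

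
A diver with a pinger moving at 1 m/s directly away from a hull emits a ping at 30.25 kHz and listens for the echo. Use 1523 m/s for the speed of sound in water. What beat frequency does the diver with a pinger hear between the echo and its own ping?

39.7 Hz

The hull receives the sound from a moving source: f₁ = f₀ · v/(v + v_e) = 30.25 × 1523/1524 ≈ 30.2302 kHz.
On the return leg the diver with a pinger is a moving observer: f₂ = f₁ · (v − v_e)/v = 30.2302 × 1522/1523 ≈ 30.2103 kHz.
Equivalently f₂ = f₀ · (v − v_e)/(v + v_e).
Beat against the emitted tone (with f₀ = 30250 Hz): |f₂ − f₀| = 2v_e·f₀/(v + v_e) = 2 × 1 × 30250/1524 ≈ 39.7 Hz.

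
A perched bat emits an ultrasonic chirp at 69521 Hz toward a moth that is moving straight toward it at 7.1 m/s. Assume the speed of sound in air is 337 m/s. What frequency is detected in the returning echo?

72513 Hz

At the moth (a moving observer), f₁ = f₀ · (v + u)/v = 69521 × 344.1/337 ≈ 70986 Hz.
The reflection then acts as a moving source: f₂ = f₁ · v/(v − u) ≈ 72513 Hz.
Equivalently f₂ = f₀ · (v + u)/(v − u).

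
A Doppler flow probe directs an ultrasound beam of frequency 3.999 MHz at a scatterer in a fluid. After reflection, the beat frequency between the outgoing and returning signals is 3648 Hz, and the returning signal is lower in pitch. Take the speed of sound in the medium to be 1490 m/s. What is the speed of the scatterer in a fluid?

Double Doppler shift off a moving reflector: f₂ = f₀ · (v + u)/(v − u) (u > 0 toward emitter).
Returning signal is lower, so f₂ = f₀ − Δf = 3999000 − 3648 = 3995352 Hz.
Rearranging, u = v · (f₂ − f₀)/(f₂ + f₀) = 1490 × -3648/7994352 ≈ -0.68 m/s.
So the scatterer in a fluid is moving at 0.68 m/s away from the emitter.

0.68 m/s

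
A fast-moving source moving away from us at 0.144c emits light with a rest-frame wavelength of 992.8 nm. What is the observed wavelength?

Relativistic Doppler for wavelength: λ' = λ₀ · √((1 + β)/(1 − β)).
λ' = 992.8 × √(1.1440/0.8560) = 992.8 × 1.15605 ≈ 1147.7 nm.

1147.7 nm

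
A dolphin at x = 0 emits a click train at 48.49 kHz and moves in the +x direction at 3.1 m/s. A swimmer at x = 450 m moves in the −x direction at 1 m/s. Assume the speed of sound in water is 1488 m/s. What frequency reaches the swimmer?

48.6 kHz

The observer lies on the +x side, so the source is heading toward the observer and the observer is heading toward the source.
General Doppler shift: f' = f · (v + v_o)/(v − v_s).
f' = 48.49 × (1488 + 1)/(1488 − 3.1) = 48.49 × 1489/1484.9 ≈ 48.6 kHz.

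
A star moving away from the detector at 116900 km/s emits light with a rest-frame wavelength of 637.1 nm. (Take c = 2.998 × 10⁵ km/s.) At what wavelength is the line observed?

961.6 nm

β = v/c = 116900/299800 = 0.3899.
Relativistic Doppler for wavelength: λ' = λ₀ · √((1 + β)/(1 − β)).
λ' = 637.1 × √(1.3899/0.6101) = 637.1 × 1.50940 ≈ 961.6 nm.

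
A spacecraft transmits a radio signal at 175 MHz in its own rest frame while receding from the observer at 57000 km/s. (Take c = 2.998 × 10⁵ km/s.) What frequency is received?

144.4 MHz

β = v/c = 57000/299800 = 0.1901.
Relativistic Doppler for frequency: f' = f₀ · √((1 − β)/(1 + β)).
f' = 175 × √(0.8099/1.1901) = 175 × 0.82492 ≈ 144.4 MHz.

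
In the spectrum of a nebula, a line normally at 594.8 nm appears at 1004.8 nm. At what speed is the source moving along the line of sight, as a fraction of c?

λ'/λ₀ = 1.6893 > 1 (redshift), so the source is receding.
λ'/λ₀ = √((1 + β)/(1 − β)) for a receding source ⇒ β = (r² − 1)/(r² + 1) with r = λ'/λ₀.
β = (2.8538 − 1)/(2.8538 + 1) ≈ 0.481.

0.481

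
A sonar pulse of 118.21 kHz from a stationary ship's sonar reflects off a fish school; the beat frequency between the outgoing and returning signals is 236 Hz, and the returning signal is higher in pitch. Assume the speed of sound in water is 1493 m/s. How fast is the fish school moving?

Double Doppler shift off a moving reflector: f₂ = f₀ · (v + u)/(v − u) (u > 0 toward emitter).
Returning signal is higher, so f₂ = f₀ + Δf = 118210 + 236 = 118446 Hz.
Rearranging, u = v · (f₂ − f₀)/(f₂ + f₀) = 1493 × 236/236656 ≈ 1.49 m/s.
So the fish school is moving at 1.49 m/s toward the emitter.

1.49 m/s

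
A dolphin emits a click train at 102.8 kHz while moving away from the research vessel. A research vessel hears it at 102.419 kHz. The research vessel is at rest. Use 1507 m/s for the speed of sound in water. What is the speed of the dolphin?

5.6 m/s

f' = f · v/(v + v_s) ⇒ v_s = v · |1 − f/f'|.
v_s = 1507 × |1 − 102.8/102.419| = 1507 × 0.00372 ≈ 5.6 m/s.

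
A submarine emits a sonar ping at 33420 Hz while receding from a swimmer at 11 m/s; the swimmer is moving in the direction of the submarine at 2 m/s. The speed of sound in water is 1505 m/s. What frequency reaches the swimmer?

33222 Hz

General Doppler shift: f' = f · (v + v_o)/(v + v_s).
f' = 33420 × (1505 + 2)/(1505 + 11) = 33420 × 1507/1516 ≈ 33222 Hz.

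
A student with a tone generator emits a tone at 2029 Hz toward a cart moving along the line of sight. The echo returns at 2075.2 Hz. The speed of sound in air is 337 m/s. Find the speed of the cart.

3.8 m/s

Double Doppler shift off a moving reflector: f₂ = f₀ · (v + u)/(v − u) (u > 0 toward emitter).
Rearranging, u = v · (f₂ − f₀)/(f₂ + f₀) = 337 × 46.2/4104.2 ≈ 3.8 m/s.
So the cart is moving at 3.8 m/s toward the emitter.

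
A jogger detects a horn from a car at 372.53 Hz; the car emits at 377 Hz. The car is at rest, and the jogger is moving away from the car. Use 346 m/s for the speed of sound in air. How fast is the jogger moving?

f' = f · (v − v_o)/v ⇒ v_o = v · |f'/f − 1|.
v_o = 346 × |372.53/377 − 1| = 346 × 0.01186 ≈ 4.1 m/s.

4.1 m/s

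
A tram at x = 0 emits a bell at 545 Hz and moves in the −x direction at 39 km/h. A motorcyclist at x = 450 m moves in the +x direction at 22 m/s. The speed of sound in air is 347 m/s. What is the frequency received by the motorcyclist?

495 Hz

39 km/h = 10.83 m/s.
The observer lies on the +x side, so the source is heading away from the observer and the observer is heading away from the source.
Both move, so f' = f · (v − v_o)/(v + v_s).
f' = 545 × (347 − 22)/(347 + 10.83) = 545 × 325/357.83 ≈ 495 Hz.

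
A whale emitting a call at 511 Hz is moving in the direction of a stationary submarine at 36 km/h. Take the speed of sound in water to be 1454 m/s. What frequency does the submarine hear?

36 km/h = 10 m/s.
Only the source moves, toward the listener, so f' = f · v/(v − v_s).
f' = 511 × 1454/(1454 − 10) = 511 × 1454/1444 ≈ 515 Hz.

515 Hz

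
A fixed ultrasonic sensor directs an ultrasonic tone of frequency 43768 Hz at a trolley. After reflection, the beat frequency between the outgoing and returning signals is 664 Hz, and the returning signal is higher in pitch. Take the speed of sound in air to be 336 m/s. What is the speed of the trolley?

Double Doppler shift off a moving reflector: f₂ = f₀ · (v + u)/(v − u) (u > 0 toward emitter).
Returning signal is higher, so f₂ = f₀ + Δf = 43768 + 664 = 44432 Hz.
Rearranging, u = v · (f₂ − f₀)/(f₂ + f₀) = 336 × 664/88200 ≈ 2.53 m/s.
So the trolley is moving at 2.53 m/s toward the emitter.

2.53 m/s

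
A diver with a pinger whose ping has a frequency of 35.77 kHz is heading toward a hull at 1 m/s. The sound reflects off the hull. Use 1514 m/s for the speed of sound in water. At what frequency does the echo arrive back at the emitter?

35.8 kHz

The hull receives the sound from a moving source: f₁ = f₀ · v/(v − v_e) = 35.77 × 1514/1513 ≈ 35.8 kHz.
On the return leg the diver with a pinger is a moving observer: f₂ = f₁ · (v + v_e)/v = 35.8 × 1515/1514 ≈ 35.8 kHz.
Equivalently f₂ = f₀ · (v + v_e)/(v − v_e).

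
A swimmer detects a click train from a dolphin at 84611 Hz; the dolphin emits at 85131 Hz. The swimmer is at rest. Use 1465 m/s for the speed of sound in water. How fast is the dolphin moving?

9.0 m/s

f' < f, so the dolphin is receding.
f' = f · v/(v + v_s) ⇒ v_s = v · |1 − f/f'|.
v_s = 1465 × |1 − 85131/84611| = 1465 × 0.006146 ≈ 9.0 m/s.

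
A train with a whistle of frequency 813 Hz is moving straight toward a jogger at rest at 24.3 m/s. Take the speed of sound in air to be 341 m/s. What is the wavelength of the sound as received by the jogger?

39.0 cm

Moving source, stationary observer: f' = f · v/(v − v_s) since the source is approaching.
f' = 813 × 341/(341 − 24.3) ≈ 875 Hz.
λ' = v/f' = 341/875.38 ≈ 39.0 cm.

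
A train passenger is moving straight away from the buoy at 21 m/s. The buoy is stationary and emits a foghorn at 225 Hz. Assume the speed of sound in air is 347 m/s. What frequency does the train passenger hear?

Only the observer moves, away from the source, so f' = f · (v − v_o)/v.
f' = 225 × (347 − 21)/347 = 225 × 326/347 ≈ 211 Hz.

211 Hz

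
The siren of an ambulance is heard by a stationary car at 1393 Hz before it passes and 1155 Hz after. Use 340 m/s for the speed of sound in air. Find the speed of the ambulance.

32 m/s

f₁/f₂ = (v + v_s)/(v − v_s), so v_s = v · (f₁ − f₂)/(f₁ + f₂).
v_s = 340 × (1393 − 1155)/(1393 + 1155) = 340 × 238/2548 ≈ 32 m/s.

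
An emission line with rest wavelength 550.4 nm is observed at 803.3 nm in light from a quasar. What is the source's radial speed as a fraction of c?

λ'/λ₀ = 1.4595 > 1 (redshift), so the source is receding.
λ'/λ₀ = √((1 + β)/(1 − β)) for a receding source ⇒ β = (r² − 1)/(r² + 1) with r = λ'/λ₀.
β = (2.1301 − 1)/(2.1301 + 1) ≈ 0.361.

0.361c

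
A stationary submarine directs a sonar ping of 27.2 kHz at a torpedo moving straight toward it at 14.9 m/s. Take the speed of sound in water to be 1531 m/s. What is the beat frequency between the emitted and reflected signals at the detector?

The torpedo first receives the wave as a moving observer: f₁ = f₀ · (v + u)/v = 27.2 × (1531 + 14.9)/1531 ≈ 27.465 kHz.
The reflection then acts as a moving source: f₂ = f₁ · v/(v − u) ≈ 27.735 kHz.
Equivalently f₂ = f₀ · (v + u)/(v − u).
Beat frequency (with f₀ = 27200 Hz): |f₂ − f₀| = 2u·f₀/(v − u) = 2 × 14.9 × 27200/1516.1 ≈ 535 Hz.

535 Hz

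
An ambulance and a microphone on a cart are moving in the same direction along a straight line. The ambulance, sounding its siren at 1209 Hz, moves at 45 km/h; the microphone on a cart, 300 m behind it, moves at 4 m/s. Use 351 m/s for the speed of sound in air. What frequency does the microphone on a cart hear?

45 km/h = 12.5 m/s.
The microphone on a cart is behind, so the ambulance is moving away from it while the microphone on a cart is moving toward the ambulance.
Both move, so f' = f · (v + v_o)/(v + v_s).
f' = 1209 × (351 + 4)/(351 + 12.5) = 1209 × 355/363.5 ≈ 1181 Hz.

1181 Hz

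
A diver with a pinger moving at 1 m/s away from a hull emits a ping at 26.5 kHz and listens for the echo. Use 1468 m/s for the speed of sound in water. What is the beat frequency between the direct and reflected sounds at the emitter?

36.1 Hz

The hull receives the sound from a moving source: f₁ = f₀ · v/(v + v_e) = 26.5 × 1468/1469 ≈ 26.4820 kHz.
On the return leg the diver with a pinger is a moving observer: f₂ = f₁ · (v − v_e)/v = 26.4820 × 1467/1468 ≈ 26.4639 kHz.
Beat against the emitted tone (with f₀ = 26500 Hz): |f₂ − f₀| = 2v_e·f₀/(v + v_e) = 2 × 1 × 26500/1469 ≈ 36.1 Hz.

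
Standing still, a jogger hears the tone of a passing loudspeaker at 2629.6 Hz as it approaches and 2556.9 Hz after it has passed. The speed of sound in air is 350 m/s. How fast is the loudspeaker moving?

4.9 m/s

f₁/f₂ = (v + v_s)/(v − v_s), so v_s = v · (f₁ − f₂)/(f₁ + f₂).
v_s = 350 × (2629.6 − 2556.9)/(2629.6 + 2556.9) = 350 × 72.7/5186.5 ≈ 4.9 m/s.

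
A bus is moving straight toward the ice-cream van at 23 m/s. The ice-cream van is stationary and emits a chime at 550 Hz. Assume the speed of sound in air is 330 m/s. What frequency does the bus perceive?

588 Hz

Moving observer, stationary source: f' = f · (v + v_o)/v.
f' = 550 × (330 + 23)/330 = 550 × 353/330 ≈ 588 Hz.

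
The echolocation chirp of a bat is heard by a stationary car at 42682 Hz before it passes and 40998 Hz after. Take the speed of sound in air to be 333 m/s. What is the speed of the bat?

6.7 m/s

f₁/f₂ = (v + v_s)/(v − v_s), so v_s = v · (f₁ − f₂)/(f₁ + f₂).
v_s = 333 × (42682 − 40998)/(42682 + 40998) = 333 × 1684/83680 ≈ 6.7 m/s.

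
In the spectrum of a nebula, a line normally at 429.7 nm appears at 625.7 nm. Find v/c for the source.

λ'/λ₀ = 1.4561 > 1 (redshift), so the source is receding.
λ'/λ₀ = √((1 + β)/(1 − β)) for a receding source ⇒ β = (r² − 1)/(r² + 1) with r = λ'/λ₀.
β = (2.1203 − 1)/(2.1203 + 1) ≈ 0.359.

0.359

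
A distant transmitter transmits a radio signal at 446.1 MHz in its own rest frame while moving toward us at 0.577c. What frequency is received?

861.3 MHz

Relativistic Doppler for frequency: f' = f₀ · √((1 + β)/(1 − β)).
f' = 446.1 × √(1.5770/0.4230) = 446.1 × 1.93084 ≈ 861.3 MHz.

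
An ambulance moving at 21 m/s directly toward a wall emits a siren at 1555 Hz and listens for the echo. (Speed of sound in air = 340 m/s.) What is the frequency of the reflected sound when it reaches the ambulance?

1760 Hz

The wall receives the sound from a moving source: f₁ = f₀ · v/(v − v_e) = 1555 × 340/319 ≈ 1657 Hz.
On the return leg the ambulance is a moving observer: f₂ = f₁ · (v + v_e)/v = 1657 × 361/340 ≈ 1760 Hz.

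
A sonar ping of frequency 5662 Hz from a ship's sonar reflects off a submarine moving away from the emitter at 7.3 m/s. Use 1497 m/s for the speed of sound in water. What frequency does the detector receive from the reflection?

The submarine first receives the wave as a moving observer: f₁ = f₀ · (v − u)/v = 5662 × (1497 − 7.3)/1497 ≈ 5634 Hz.
On reflection it acts as a source moving away from the stationary detector: f₂ = f₁ · v/(v + u) = 5634 × 1497/1504.3 ≈ 5607 Hz.
Equivalently f₂ = f₀ · (v − u)/(v + u).

5607 Hz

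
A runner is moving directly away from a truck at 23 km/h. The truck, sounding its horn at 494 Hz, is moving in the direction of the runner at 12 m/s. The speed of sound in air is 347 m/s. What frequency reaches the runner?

23 km/h = 6.389 m/s.
Both move, so f' = f · (v − v_o)/(v − v_s).
f' = 494 × (347 − 6.389)/(347 − 12) = 494 × 340.61/335 ≈ 502 Hz.

502 Hz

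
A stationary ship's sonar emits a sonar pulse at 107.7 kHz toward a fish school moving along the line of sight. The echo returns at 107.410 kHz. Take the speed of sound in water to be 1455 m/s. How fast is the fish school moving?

Double Doppler shift off a moving reflector: f₂ = f₀ · (v + u)/(v − u) (u > 0 toward emitter).
Rearranging, u = v · (f₂ − f₀)/(f₂ + f₀) = 1455 × -0.290/215.110 ≈ -1.96 m/s.
So the fish school is moving at 1.96 m/s away from the emitter.

1.96 m/s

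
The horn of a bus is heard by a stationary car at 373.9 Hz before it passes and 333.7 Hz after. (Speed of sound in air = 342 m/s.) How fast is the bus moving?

f₁/f₂ = (v + v_s)/(v − v_s), so v_s = v · (f₁ − f₂)/(f₁ + f₂).
v_s = 342 × (373.9 − 333.7)/(373.9 + 333.7) = 342 × 40.2/707.6 ≈ 19.4 m/s.

19.4 m/s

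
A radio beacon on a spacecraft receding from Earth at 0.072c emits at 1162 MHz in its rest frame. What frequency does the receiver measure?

1081.1 MHz

Relativistic Doppler for frequency: f' = f₀ · √((1 − β)/(1 + β)).
f' = 1162 × √(0.9280/1.0720) = 1162 × 0.93041 ≈ 1081.1 MHz.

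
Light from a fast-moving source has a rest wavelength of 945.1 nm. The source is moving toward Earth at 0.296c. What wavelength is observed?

696.6 nm

Relativistic Doppler for wavelength: λ' = λ₀ · √((1 − β)/(1 + β)).
λ' = 945.1 × √(0.7040/1.2960) = 945.1 × 0.73703 ≈ 696.6 nm.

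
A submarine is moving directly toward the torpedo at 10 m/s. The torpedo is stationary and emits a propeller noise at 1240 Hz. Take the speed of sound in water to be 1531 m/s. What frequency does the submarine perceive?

1248 Hz

Moving observer, stationary source: f' = f · (v + v_o)/v.
f' = 1240 × (1531 + 10)/1531 = 1240 × 1541/1531 ≈ 1248 Hz.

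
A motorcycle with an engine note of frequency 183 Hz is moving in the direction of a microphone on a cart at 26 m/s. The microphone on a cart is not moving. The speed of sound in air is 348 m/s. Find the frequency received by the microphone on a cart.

198 Hz

With the source moving toward a stationary observer, f' = f · v/(v − v_s).
f' = 183 × 348/(348 − 26) = 183 × 348/322 ≈ 198 Hz.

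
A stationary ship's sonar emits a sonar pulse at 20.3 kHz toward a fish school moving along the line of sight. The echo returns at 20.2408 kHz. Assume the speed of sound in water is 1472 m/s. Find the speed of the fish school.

Double Doppler shift off a moving reflector: f₂ = f₀ · (v + u)/(v − u) (u > 0 toward emitter).
Rearranging, u = v · (f₂ − f₀)/(f₂ + f₀) = 1472 × -0.0592/40.5408 ≈ -2.15 m/s.
So the fish school is moving at 2.15 m/s away from the emitter.

2.15 m/s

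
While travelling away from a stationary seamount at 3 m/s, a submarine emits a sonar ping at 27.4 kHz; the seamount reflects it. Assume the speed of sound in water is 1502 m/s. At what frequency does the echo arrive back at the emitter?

27.3 kHz

The seamount receives the sound from a moving source: f₁ = f₀ · v/(v + v_e) = 27.4 × 1502/1505 ≈ 27.3 kHz.
On the return leg the submarine is a moving observer: f₂ = f₁ · (v − v_e)/v = 27.3 × 1499/1502 ≈ 27.3 kHz.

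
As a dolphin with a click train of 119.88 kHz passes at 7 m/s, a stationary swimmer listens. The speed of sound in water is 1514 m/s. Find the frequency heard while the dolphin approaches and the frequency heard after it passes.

120.4 kHz approaching; 119.3 kHz receding

Approaching: f₁ = f · v/(v − v_s) = 119.88 × 1514/1507 ≈ 120.4 kHz.
Receding: f₂ = f · v/(v + v_s) = 119.88 × 1514/1521 ≈ 119.3 kHz.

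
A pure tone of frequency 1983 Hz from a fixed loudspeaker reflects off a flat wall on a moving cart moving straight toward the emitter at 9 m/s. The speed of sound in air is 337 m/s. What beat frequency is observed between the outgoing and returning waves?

109 Hz

At the flat wall on a moving cart (a moving observer), f₁ = f₀ · (v + u)/v = 1983 × 346/337 ≈ 2036.0 Hz.
The reflection then acts as a moving source: f₂ = f₁ · v/(v − u) ≈ 2091.8 Hz.
Beat frequency: |f₂ − f₀| = 2u·f₀/(v − u) = 2 × 9 × 1983/328 ≈ 109 Hz.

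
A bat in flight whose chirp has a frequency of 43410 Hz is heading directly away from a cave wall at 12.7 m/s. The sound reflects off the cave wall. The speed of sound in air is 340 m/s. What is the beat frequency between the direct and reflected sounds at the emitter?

The cave wall receives the sound from a moving source: f₁ = f₀ · v/(v + v_e) = 43410 × 340/352.7 ≈ 41847 Hz.
On the return leg the bat in flight is a moving observer: f₂ = f₁ · (v − v_e)/v = 41847 × 327.3/340 ≈ 40284 Hz.
Equivalently f₂ = f₀ · (v − v_e)/(v + v_e).
Beat against the emitted tone: |f₂ − f₀| = 2v_e·f₀/(v + v_e) = 2 × 12.7 × 43410/352.7 ≈ 3126 Hz.

3126 Hz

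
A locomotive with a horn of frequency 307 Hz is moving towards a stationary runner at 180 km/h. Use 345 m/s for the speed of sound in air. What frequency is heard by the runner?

359 Hz

180 km/h = 50 m/s.
With the source moving toward a stationary observer, f' = f · v/(v − v_s).
f' = 307 × 345/(345 − 50) = 307 × 345/295 ≈ 359 Hz.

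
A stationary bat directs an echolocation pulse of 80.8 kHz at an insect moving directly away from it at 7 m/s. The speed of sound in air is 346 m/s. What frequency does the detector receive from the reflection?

77.6 kHz

At the insect (a moving observer), f₁ = f₀ · (v − u)/v = 80.8 × 339/346 ≈ 79.2 kHz.
On reflection it acts as a source moving away from the stationary detector: f₂ = f₁ · v/(v + u) = 79.2 × 346/353 ≈ 77.6 kHz.
Equivalently f₂ = f₀ · (v − u)/(v + u).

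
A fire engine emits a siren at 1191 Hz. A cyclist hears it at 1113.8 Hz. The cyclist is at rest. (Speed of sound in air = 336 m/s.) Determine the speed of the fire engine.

f' < f, so the fire engine is receding.
f' = f · v/(v + v_s) ⇒ v_s = v · |1 − f/f'|.
v_s = 336 × |1 − 1191/1113.8| = 336 × 0.06931 ≈ 23.3 m/s.

23.3 m/s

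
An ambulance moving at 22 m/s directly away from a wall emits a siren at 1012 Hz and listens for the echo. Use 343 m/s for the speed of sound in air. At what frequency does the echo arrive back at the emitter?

890 Hz

The wall receives the sound from a moving source: f₁ = f₀ · v/(v + v_e) = 1012 × 343/365 ≈ 951 Hz.
On the return leg the ambulance is a moving observer: f₂ = f₁ · (v − v_e)/v = 951 × 321/343 ≈ 890 Hz.
Equivalently f₂ = f₀ · (v − v_e)/(v + v_e).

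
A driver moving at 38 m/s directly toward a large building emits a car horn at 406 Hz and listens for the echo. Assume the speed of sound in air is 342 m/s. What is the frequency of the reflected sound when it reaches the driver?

The large building receives the sound from a moving source: f₁ = f₀ · v/(v − v_e) = 406 × 342/304 ≈ 457 Hz.
On the return leg the driver is a moving observer: f₂ = f₁ · (v + v_e)/v = 457 × 380/342 ≈ 508 Hz.
Equivalently f₂ = f₀ · (v + v_e)/(v − v_e).

508 Hz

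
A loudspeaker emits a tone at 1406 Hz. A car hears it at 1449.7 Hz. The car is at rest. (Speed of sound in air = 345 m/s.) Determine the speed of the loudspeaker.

f' > f, so the loudspeaker is approaching.
f' = f · v/(v − v_s) ⇒ v_s = v · |1 − f/f'|.
v_s = 345 × |1 − 1406/1449.7| = 345 × 0.03014 ≈ 10.4 m/s.

10.4 m/s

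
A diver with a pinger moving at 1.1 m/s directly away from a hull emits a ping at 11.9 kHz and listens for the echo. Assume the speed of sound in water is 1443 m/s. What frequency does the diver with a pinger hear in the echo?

11.88 kHz

The hull receives the sound from a moving source: f₁ = f₀ · v/(v + v_e) = 11.9 × 1443/1444.1 ≈ 11.89 kHz.
On the return leg the diver with a pinger is a moving observer: f₂ = f₁ · (v − v_e)/v = 11.89 × 1441.9/1443 ≈ 11.88 kHz.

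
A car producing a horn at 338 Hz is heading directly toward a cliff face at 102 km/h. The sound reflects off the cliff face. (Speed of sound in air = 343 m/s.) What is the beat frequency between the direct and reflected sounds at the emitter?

102 km/h = 28.33 m/s.
The cliff face receives the sound from a moving source: f₁ = f₀ · v/(v − v_e) = 338 × 343/314.67 ≈ 368.4 Hz.
On the return leg the car is a moving observer: f₂ = f₁ · (v + v_e)/v = 368.4 × 371.33/343 ≈ 398.9 Hz.
Equivalently f₂ = f₀ · (v + v_e)/(v − v_e).
Beat against the emitted tone: |f₂ − f₀| = 2v_e·f₀/(v − v_e) = 2 × 28.33 × 338/314.67 ≈ 61 Hz.

61 Hz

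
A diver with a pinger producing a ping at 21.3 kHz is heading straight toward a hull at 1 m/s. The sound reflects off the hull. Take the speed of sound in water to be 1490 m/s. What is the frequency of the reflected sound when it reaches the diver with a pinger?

The hull receives the sound from a moving source: f₁ = f₀ · v/(v − v_e) = 21.3 × 1490/1489 ≈ 21.3 kHz.
On the return leg the diver with a pinger is a moving observer: f₂ = f₁ · (v + v_e)/v = 21.3 × 1491/1490 ≈ 21.3 kHz.

21.3 kHz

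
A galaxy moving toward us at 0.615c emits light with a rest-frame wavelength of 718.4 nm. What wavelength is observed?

Relativistic Doppler for wavelength: λ' = λ₀ · √((1 − β)/(1 + β)).
λ' = 718.4 × √(0.3850/1.6150) = 718.4 × 0.48825 ≈ 350.8 nm.

350.8 nm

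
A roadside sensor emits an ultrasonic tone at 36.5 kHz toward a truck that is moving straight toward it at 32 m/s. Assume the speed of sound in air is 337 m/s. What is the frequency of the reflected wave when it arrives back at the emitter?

At the truck (a moving observer), f₁ = f₀ · (v + u)/v = 36.5 × 369/337 ≈ 40.0 kHz.
The reflection then acts as a moving source: f₂ = f₁ · v/(v − u) ≈ 44.2 kHz.
Equivalently f₂ = f₀ · (v + u)/(v − u).

44.2 kHz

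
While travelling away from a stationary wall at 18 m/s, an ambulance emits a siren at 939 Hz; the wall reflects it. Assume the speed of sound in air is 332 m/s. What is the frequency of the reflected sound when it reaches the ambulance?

842 Hz

The wall receives the sound from a moving source: f₁ = f₀ · v/(v + v_e) = 939 × 332/350 ≈ 891 Hz.
On the return leg the ambulance is a moving observer: f₂ = f₁ · (v − v_e)/v = 891 × 314/332 ≈ 842 Hz.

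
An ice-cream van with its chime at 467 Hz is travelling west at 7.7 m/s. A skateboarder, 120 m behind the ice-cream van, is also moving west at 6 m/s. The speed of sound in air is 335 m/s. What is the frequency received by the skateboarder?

The skateboarder is behind, so the ice-cream van is moving away from it while the skateboarder is moving toward the ice-cream van.
General Doppler shift: f' = f · (v + v_o)/(v + v_s).
f' = 467 × (335 + 6)/(335 + 7.7) = 467 × 341/342.7 ≈ 465 Hz.

465 Hz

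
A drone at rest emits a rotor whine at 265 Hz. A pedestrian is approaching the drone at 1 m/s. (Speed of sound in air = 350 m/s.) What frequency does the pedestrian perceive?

266 Hz

Moving observer, stationary source: f' = f · (v + v_o)/v.
f' = 265 × (350 + 1)/350 = 265 × 351/350 ≈ 266 Hz.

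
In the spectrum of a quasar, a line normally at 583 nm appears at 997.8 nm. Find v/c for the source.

0.491c

λ'/λ₀ = 1.7115 > 1 (redshift), so the source is receding.
λ'/λ₀ = √((1 + β)/(1 − β)) for a receding source ⇒ β = (r² − 1)/(r² + 1) with r = λ'/λ₀.
β = (2.9292 − 1)/(2.9292 + 1) ≈ 0.491.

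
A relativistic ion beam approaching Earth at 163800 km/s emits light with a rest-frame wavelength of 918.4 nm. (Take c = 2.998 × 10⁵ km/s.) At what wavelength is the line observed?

497.4 nm

β = v/c = 163800/299800 = 0.5464.
Relativistic Doppler for wavelength: λ' = λ₀ · √((1 − β)/(1 + β)).
λ' = 918.4 × √(0.4536/1.5464) = 918.4 × 0.54162 ≈ 497.4 nm.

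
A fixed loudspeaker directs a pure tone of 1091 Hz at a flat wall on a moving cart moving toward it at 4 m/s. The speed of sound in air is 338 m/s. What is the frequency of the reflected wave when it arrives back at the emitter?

At the flat wall on a moving cart (a moving observer), f₁ = f₀ · (v + u)/v = 1091 × 342/338 ≈ 1104 Hz.
On reflection it acts as a source moving toward the stationary detector: f₂ = f₁ · v/(v − u) = 1104 × 338/334 ≈ 1117 Hz.

1117 Hz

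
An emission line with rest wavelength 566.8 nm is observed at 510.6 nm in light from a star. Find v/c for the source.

λ'/λ₀ = 0.9008 < 1 (blueshift), so the source is approaching.
λ'/λ₀ = √((1 − β)/(1 + β)) for an approaching source ⇒ β = (1 − r²)/(1 + r²) with r = λ'/λ₀.
β = (1 − 0.8115)/(1 + 0.8115) ≈ 0.104.

0.104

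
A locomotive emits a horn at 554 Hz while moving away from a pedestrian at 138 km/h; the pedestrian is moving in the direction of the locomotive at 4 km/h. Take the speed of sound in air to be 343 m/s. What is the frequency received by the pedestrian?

500 Hz

138 km/h = 38.33 m/s; 4 km/h = 1.111 m/s.
General Doppler shift: f' = f · (v + v_o)/(v + v_s).
f' = 554 × (343 + 1.111)/(343 + 38.33) = 554 × 344.11/381.33 ≈ 500 Hz.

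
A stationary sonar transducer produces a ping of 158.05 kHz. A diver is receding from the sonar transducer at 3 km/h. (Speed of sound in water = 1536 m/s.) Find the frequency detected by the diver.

158.0 kHz

3 km/h = 0.8333 m/s.
Only the observer moves, away from the source, so f' = f · (v − v_o)/v.
f' = 158.05 × (1536 − 0.8333)/1536 = 158.05 × 1535.2/1536 ≈ 158.0 kHz.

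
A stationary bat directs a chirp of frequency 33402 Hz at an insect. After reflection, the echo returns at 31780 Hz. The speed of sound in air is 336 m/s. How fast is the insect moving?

8.4 m/s

Double Doppler shift off a moving reflector: f₂ = f₀ · (v + u)/(v − u) (u > 0 toward emitter).
Rearranging, u = v · (f₂ − f₀)/(f₂ + f₀) = 336 × -1622/65182 ≈ -8.4 m/s.
So the insect is moving at 8.4 m/s away from the emitter.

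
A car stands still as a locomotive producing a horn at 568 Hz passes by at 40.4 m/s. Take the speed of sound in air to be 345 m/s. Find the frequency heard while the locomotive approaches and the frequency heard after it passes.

643 Hz approaching; 508 Hz receding

Approaching: f₁ = f · v/(v − v_s) = 568 × 345/304.6 ≈ 643 Hz.
Receding: f₂ = f · v/(v + v_s) = 568 × 345/385.4 ≈ 508 Hz.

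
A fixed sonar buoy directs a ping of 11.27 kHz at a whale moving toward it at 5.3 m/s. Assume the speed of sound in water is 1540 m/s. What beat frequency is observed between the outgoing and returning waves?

The whale first receives the wave as a moving observer: f₁ = f₀ · (v + u)/v = 11.27 × (1540 + 5.3)/1540 ≈ 11.3088 kHz.
On reflection it acts as a source moving toward the stationary detector: f₂ = f₁ · v/(v − u) = 11.3088 × 1540/1534.7 ≈ 11.3478 kHz.
Equivalently f₂ = f₀ · (v + u)/(v − u).
Beat frequency (with f₀ = 11270 Hz): |f₂ − f₀| = 2u·f₀/(v − u) = 2 × 5.3 × 11270/1534.7 ≈ 78 Hz.

78 Hz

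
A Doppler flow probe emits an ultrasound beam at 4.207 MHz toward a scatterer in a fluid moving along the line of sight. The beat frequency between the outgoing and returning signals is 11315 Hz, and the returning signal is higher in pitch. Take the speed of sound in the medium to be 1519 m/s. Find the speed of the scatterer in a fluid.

2.04 m/s

Double Doppler shift off a moving reflector: f₂ = f₀ · (v + u)/(v − u) (u > 0 toward emitter).
Returning signal is higher, so f₂ = f₀ + Δf = 4207000 + 11315 = 4218315 Hz.
Rearranging, u = v · (f₂ − f₀)/(f₂ + f₀) = 1519 × 11315/8425315 ≈ 2.04 m/s.
So the scatterer in a fluid is moving at 2.04 m/s toward the emitter.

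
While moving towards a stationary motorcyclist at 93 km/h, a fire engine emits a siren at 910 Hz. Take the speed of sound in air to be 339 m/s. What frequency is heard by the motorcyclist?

93 km/h = 25.83 m/s.
Only the source moves, toward the listener, so f' = f · v/(v − v_s).
f' = 910 × 339/(339 − 25.83) = 910 × 339/313.2 ≈ 985 Hz.

985 Hz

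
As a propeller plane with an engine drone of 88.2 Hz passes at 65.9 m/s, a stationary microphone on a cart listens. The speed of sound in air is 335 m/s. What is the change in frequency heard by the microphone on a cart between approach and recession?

36.1 Hz

Approaching: f₁ = f · v/(v − v_s) = 88.2 × 335/269.1 ≈ 109.8 Hz.
Receding: f₂ = f · v/(v + v_s) = 88.2 × 335/400.9 ≈ 73.7 Hz.
Drop: f₁ − f₂ = 2f·v·v_s/(v² − v_s²) = 2 × 88.2 × 335 × 65.9/(335² − 65.9²) ≈ 36.1 Hz.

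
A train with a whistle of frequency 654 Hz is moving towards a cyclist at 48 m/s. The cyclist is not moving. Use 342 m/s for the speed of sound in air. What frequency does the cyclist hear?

With the source moving toward a stationary observer, f' = f · v/(v − v_s).
f' = 654 × 342/(342 − 48) = 654 × 342/294 ≈ 761 Hz.

761 Hz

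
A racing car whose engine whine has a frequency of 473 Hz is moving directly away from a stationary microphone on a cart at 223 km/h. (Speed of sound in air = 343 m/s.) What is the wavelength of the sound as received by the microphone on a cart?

223 km/h = 61.94 m/s.
Only the source moves, away from the listener, so f' = f · v/(v + v_s).
f' = 473 × 343/(343 + 61.94) ≈ 401 Hz.
λ' = v/f' = 343/400.645 ≈ 85.6 cm.

85.6 cm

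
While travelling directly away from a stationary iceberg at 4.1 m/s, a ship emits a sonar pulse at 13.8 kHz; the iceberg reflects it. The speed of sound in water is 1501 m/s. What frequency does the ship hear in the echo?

The iceberg receives the sound from a moving source: f₁ = f₀ · v/(v + v_e) = 13.8 × 1501/1505.1 ≈ 13.76 kHz.
On the return leg the ship is a moving observer: f₂ = f₁ · (v − v_e)/v = 13.76 × 1496.9/1501 ≈ 13.72 kHz.

13.72 kHz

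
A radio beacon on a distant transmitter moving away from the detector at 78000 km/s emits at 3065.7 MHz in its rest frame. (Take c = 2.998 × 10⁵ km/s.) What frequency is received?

β = v/c = 78000/299800 = 0.2602.
Relativistic Doppler for frequency: f' = f₀ · √((1 − β)/(1 + β)).
f' = 3065.7 × √(0.7398/1.2602) = 3065.7 × 0.76621 ≈ 2349.0 MHz.

2349.0 MHz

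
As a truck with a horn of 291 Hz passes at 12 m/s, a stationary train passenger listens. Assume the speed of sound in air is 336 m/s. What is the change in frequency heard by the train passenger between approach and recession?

20.8 Hz

Approaching: f₁ = f · v/(v − v_s) = 291 × 336/324 ≈ 301.8 Hz.
Receding: f₂ = f · v/(v + v_s) = 291 × 336/348 ≈ 281.0 Hz.
Drop: f₁ − f₂ = 2f·v·v_s/(v² − v_s²) = 2 × 291 × 336 × 12/(336² − 12²) ≈ 20.8 Hz.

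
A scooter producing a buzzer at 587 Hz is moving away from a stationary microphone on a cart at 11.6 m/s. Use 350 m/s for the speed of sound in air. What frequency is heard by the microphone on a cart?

568 Hz

With the source moving away from a stationary observer, f' = f · v/(v + v_s).
f' = 587 × 350/(350 + 11.6) = 587 × 350/361.6 ≈ 568 Hz.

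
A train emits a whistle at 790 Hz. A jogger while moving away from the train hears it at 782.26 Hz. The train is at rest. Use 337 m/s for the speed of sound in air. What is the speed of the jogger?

f' = f · (v − v_o)/v ⇒ v_o = v · |f'/f − 1|.
v_o = 337 × |782.26/790 − 1| = 337 × 0.009797 ≈ 3.3 m/s.

3.3 m/s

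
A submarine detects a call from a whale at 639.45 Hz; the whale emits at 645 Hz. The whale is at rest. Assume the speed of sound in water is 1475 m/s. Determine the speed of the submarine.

12.7 m/s

f' < f, so the submarine is receding.
f' = f · (v − v_o)/v ⇒ v_o = v · |f'/f − 1|.
v_o = 1475 × |639.45/645 − 1| = 1475 × 0.008605 ≈ 12.7 m/s.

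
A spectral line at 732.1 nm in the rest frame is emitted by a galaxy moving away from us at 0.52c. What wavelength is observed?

1302.8 nm

Relativistic Doppler for wavelength: λ' = λ₀ · √((1 + β)/(1 − β)).
λ' = 732.1 × √(1.5200/0.4800) = 732.1 × 1.77951 ≈ 1302.8 nm.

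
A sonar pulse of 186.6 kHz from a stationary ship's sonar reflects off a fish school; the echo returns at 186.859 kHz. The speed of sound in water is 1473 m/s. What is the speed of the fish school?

1.02 m/s

Double Doppler shift off a moving reflector: f₂ = f₀ · (v + u)/(v − u) (u > 0 toward emitter).
Rearranging, u = v · (f₂ − f₀)/(f₂ + f₀) = 1473 × 0.259/373.459 ≈ 1.02 m/s.
So the fish school is moving at 1.02 m/s toward the emitter.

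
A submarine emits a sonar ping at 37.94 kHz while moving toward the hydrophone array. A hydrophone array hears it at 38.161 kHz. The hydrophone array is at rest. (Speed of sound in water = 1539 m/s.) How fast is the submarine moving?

8.9 m/s

f' = f · v/(v − v_s) ⇒ v_s = v · |1 − f/f'|.
v_s = 1539 × |1 − 37.94/38.161| = 1539 × 0.005791 ≈ 8.9 m/s.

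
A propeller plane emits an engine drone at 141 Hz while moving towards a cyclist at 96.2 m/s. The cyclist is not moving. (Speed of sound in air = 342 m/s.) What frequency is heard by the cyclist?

Moving source, stationary observer: f' = f · v/(v − v_s) since the source is approaching.
f' = 141 × 342/(342 − 96.2) = 141 × 342/245.8 ≈ 196 Hz.

196 Hz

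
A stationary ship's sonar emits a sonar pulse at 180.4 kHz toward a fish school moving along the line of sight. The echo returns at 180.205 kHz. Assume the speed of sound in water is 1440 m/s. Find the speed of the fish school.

0.78 m/s

Double Doppler shift off a moving reflector: f₂ = f₀ · (v + u)/(v − u) (u > 0 toward emitter).
Rearranging, u = v · (f₂ − f₀)/(f₂ + f₀) = 1440 × -0.195/360.605 ≈ -0.78 m/s.
So the fish school is moving at 0.78 m/s away from the emitter.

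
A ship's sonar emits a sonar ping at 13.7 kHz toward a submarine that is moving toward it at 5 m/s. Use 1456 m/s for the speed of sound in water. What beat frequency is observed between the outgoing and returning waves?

94 Hz

At the submarine (a moving observer), f₁ = f₀ · (v + u)/v = 13.7 × 1461/1456 ≈ 13.7470 kHz.
The reflection then acts as a moving source: f₂ = f₁ · v/(v − u) ≈ 13.7944 kHz.
Beat frequency (with f₀ = 13700 Hz): |f₂ − f₀| = 2u·f₀/(v − u) = 2 × 5 × 13700/1451 ≈ 94 Hz.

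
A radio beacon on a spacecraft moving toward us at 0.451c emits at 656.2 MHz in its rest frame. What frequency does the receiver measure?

Relativistic Doppler for frequency: f' = f₀ · √((1 + β)/(1 − β)).
f' = 656.2 × √(1.4510/0.5490) = 656.2 × 1.62573 ≈ 1066.8 MHz.

1066.8 MHz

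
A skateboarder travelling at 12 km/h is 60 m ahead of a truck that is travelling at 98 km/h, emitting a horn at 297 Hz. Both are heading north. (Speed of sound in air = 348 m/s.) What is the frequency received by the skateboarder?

319 Hz

98 km/h = 27.22 m/s; 12 km/h = 3.333 m/s.
The skateboarder is ahead, so the truck is moving toward it while the skateboarder is moving away from the truck.
Both move, so f' = f · (v − v_o)/(v − v_s).
f' = 297 × (348 − 3.333)/(348 − 27.22) = 297 × 344.67/320.78 ≈ 319 Hz.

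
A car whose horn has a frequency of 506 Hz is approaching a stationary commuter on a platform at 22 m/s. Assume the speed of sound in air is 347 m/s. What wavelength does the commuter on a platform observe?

64.2 cm

Only the source moves, toward the listener, so f' = f · v/(v − v_s).
f' = 506 × 347/(347 − 22) ≈ 540 Hz.
λ' = v/f' = 347/540.252 ≈ 64.2 cm.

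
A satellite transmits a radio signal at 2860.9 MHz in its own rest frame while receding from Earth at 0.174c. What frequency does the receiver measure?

2399.7 MHz

Relativistic Doppler for frequency: f' = f₀ · √((1 − β)/(1 + β)).
f' = 2860.9 × √(0.8260/1.1740) = 2860.9 × 0.83880 ≈ 2399.7 MHz.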